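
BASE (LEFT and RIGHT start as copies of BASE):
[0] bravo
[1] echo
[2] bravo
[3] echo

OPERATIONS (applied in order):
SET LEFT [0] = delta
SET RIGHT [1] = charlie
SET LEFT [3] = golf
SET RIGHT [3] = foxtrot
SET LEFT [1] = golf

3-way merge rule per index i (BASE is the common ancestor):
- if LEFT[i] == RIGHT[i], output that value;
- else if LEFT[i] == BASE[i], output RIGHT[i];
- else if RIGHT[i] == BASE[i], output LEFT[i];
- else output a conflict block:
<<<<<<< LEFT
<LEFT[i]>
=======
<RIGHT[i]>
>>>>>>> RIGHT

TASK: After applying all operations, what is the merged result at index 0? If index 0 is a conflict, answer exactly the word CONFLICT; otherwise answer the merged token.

Answer: delta

Derivation:
Final LEFT:  [delta, golf, bravo, golf]
Final RIGHT: [bravo, charlie, bravo, foxtrot]
i=0: L=delta, R=bravo=BASE -> take LEFT -> delta
i=1: BASE=echo L=golf R=charlie all differ -> CONFLICT
i=2: L=bravo R=bravo -> agree -> bravo
i=3: BASE=echo L=golf R=foxtrot all differ -> CONFLICT
Index 0 -> delta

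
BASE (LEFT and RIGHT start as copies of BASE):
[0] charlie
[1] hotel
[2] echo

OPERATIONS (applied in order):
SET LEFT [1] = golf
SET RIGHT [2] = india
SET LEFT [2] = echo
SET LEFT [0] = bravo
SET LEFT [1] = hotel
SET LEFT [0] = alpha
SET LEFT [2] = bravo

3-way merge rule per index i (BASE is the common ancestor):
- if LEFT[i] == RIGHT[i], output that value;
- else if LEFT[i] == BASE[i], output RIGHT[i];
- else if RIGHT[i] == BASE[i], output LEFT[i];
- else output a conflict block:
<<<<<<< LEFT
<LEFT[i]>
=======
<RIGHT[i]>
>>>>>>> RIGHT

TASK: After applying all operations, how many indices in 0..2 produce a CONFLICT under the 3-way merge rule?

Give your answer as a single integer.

Final LEFT:  [alpha, hotel, bravo]
Final RIGHT: [charlie, hotel, india]
i=0: L=alpha, R=charlie=BASE -> take LEFT -> alpha
i=1: L=hotel R=hotel -> agree -> hotel
i=2: BASE=echo L=bravo R=india all differ -> CONFLICT
Conflict count: 1

Answer: 1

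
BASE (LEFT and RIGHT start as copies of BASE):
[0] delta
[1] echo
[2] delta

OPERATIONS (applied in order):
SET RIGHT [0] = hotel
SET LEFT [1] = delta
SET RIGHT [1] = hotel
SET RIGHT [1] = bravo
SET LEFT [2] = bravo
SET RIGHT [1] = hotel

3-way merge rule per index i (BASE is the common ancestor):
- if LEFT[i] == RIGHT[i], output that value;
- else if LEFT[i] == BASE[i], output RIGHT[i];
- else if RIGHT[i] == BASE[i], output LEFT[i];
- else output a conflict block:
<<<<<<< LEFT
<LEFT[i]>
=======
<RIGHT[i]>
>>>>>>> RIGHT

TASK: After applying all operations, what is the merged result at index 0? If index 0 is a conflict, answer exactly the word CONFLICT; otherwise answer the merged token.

Answer: hotel

Derivation:
Final LEFT:  [delta, delta, bravo]
Final RIGHT: [hotel, hotel, delta]
i=0: L=delta=BASE, R=hotel -> take RIGHT -> hotel
i=1: BASE=echo L=delta R=hotel all differ -> CONFLICT
i=2: L=bravo, R=delta=BASE -> take LEFT -> bravo
Index 0 -> hotel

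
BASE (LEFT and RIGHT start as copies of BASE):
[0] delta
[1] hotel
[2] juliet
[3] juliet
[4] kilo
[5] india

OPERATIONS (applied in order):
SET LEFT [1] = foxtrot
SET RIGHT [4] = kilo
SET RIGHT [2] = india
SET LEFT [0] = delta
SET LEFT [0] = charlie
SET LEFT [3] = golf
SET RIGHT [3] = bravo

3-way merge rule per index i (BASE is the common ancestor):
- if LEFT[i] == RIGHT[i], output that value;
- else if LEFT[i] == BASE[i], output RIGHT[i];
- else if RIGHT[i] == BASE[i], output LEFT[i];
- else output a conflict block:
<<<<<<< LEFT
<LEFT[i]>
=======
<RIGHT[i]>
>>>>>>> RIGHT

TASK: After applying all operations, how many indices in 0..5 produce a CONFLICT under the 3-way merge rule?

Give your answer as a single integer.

Answer: 1

Derivation:
Final LEFT:  [charlie, foxtrot, juliet, golf, kilo, india]
Final RIGHT: [delta, hotel, india, bravo, kilo, india]
i=0: L=charlie, R=delta=BASE -> take LEFT -> charlie
i=1: L=foxtrot, R=hotel=BASE -> take LEFT -> foxtrot
i=2: L=juliet=BASE, R=india -> take RIGHT -> india
i=3: BASE=juliet L=golf R=bravo all differ -> CONFLICT
i=4: L=kilo R=kilo -> agree -> kilo
i=5: L=india R=india -> agree -> india
Conflict count: 1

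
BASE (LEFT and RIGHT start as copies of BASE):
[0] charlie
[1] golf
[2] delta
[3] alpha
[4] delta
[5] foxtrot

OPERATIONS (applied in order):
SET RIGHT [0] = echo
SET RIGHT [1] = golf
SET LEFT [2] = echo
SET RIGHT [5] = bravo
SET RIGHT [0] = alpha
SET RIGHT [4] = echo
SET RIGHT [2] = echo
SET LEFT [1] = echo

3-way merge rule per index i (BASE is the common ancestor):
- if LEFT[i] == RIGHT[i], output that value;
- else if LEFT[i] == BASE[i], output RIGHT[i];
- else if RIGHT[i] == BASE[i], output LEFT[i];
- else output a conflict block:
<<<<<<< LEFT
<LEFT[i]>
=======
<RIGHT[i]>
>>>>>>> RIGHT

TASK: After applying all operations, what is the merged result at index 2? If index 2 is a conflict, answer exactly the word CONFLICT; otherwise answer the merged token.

Answer: echo

Derivation:
Final LEFT:  [charlie, echo, echo, alpha, delta, foxtrot]
Final RIGHT: [alpha, golf, echo, alpha, echo, bravo]
i=0: L=charlie=BASE, R=alpha -> take RIGHT -> alpha
i=1: L=echo, R=golf=BASE -> take LEFT -> echo
i=2: L=echo R=echo -> agree -> echo
i=3: L=alpha R=alpha -> agree -> alpha
i=4: L=delta=BASE, R=echo -> take RIGHT -> echo
i=5: L=foxtrot=BASE, R=bravo -> take RIGHT -> bravo
Index 2 -> echo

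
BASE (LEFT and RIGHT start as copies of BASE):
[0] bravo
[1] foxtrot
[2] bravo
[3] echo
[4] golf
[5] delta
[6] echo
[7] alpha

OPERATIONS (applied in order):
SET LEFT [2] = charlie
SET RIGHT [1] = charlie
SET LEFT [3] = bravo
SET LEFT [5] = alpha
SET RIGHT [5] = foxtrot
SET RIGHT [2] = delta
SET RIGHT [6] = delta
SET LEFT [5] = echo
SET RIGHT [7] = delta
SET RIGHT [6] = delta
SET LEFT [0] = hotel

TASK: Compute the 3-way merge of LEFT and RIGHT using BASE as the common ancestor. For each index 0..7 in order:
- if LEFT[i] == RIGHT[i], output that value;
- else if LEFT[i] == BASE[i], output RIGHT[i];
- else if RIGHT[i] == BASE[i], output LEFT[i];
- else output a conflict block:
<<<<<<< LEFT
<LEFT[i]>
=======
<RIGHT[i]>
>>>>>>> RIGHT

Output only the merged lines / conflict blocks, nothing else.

Final LEFT:  [hotel, foxtrot, charlie, bravo, golf, echo, echo, alpha]
Final RIGHT: [bravo, charlie, delta, echo, golf, foxtrot, delta, delta]
i=0: L=hotel, R=bravo=BASE -> take LEFT -> hotel
i=1: L=foxtrot=BASE, R=charlie -> take RIGHT -> charlie
i=2: BASE=bravo L=charlie R=delta all differ -> CONFLICT
i=3: L=bravo, R=echo=BASE -> take LEFT -> bravo
i=4: L=golf R=golf -> agree -> golf
i=5: BASE=delta L=echo R=foxtrot all differ -> CONFLICT
i=6: L=echo=BASE, R=delta -> take RIGHT -> delta
i=7: L=alpha=BASE, R=delta -> take RIGHT -> delta

Answer: hotel
charlie
<<<<<<< LEFT
charlie
=======
delta
>>>>>>> RIGHT
bravo
golf
<<<<<<< LEFT
echo
=======
foxtrot
>>>>>>> RIGHT
delta
delta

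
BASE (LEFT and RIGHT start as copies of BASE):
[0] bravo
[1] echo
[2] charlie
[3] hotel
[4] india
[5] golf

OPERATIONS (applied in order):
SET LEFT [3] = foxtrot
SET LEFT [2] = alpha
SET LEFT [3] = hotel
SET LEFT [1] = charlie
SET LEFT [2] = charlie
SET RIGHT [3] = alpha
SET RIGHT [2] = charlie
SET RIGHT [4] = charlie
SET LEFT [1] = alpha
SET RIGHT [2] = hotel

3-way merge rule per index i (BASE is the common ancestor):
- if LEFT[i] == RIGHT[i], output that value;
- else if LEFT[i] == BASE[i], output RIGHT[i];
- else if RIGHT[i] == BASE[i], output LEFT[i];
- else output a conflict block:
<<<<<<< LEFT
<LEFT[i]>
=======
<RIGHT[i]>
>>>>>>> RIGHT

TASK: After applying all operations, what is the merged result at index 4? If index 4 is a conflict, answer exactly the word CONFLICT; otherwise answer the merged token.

Final LEFT:  [bravo, alpha, charlie, hotel, india, golf]
Final RIGHT: [bravo, echo, hotel, alpha, charlie, golf]
i=0: L=bravo R=bravo -> agree -> bravo
i=1: L=alpha, R=echo=BASE -> take LEFT -> alpha
i=2: L=charlie=BASE, R=hotel -> take RIGHT -> hotel
i=3: L=hotel=BASE, R=alpha -> take RIGHT -> alpha
i=4: L=india=BASE, R=charlie -> take RIGHT -> charlie
i=5: L=golf R=golf -> agree -> golf
Index 4 -> charlie

Answer: charlie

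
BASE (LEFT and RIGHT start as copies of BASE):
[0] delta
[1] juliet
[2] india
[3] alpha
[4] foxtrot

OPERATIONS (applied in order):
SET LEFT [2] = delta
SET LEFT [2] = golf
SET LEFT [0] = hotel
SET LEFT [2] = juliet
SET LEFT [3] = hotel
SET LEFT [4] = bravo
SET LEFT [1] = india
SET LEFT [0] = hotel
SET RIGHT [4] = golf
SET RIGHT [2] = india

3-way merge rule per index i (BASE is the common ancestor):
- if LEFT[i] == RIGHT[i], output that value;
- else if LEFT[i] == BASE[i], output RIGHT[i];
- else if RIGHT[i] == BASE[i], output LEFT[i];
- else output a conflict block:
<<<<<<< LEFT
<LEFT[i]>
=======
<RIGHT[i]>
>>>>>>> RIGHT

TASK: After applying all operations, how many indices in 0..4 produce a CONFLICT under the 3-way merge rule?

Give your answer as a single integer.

Final LEFT:  [hotel, india, juliet, hotel, bravo]
Final RIGHT: [delta, juliet, india, alpha, golf]
i=0: L=hotel, R=delta=BASE -> take LEFT -> hotel
i=1: L=india, R=juliet=BASE -> take LEFT -> india
i=2: L=juliet, R=india=BASE -> take LEFT -> juliet
i=3: L=hotel, R=alpha=BASE -> take LEFT -> hotel
i=4: BASE=foxtrot L=bravo R=golf all differ -> CONFLICT
Conflict count: 1

Answer: 1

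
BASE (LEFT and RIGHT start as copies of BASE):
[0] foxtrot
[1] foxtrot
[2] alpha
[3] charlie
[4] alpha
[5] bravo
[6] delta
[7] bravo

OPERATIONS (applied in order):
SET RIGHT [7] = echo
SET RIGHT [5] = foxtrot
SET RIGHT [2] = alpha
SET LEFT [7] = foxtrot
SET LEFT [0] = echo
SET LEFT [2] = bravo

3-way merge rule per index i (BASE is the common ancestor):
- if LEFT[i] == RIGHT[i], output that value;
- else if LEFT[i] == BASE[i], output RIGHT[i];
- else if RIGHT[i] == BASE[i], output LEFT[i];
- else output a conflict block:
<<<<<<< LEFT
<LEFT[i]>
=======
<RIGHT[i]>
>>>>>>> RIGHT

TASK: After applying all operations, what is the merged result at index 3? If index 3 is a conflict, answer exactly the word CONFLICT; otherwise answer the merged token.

Answer: charlie

Derivation:
Final LEFT:  [echo, foxtrot, bravo, charlie, alpha, bravo, delta, foxtrot]
Final RIGHT: [foxtrot, foxtrot, alpha, charlie, alpha, foxtrot, delta, echo]
i=0: L=echo, R=foxtrot=BASE -> take LEFT -> echo
i=1: L=foxtrot R=foxtrot -> agree -> foxtrot
i=2: L=bravo, R=alpha=BASE -> take LEFT -> bravo
i=3: L=charlie R=charlie -> agree -> charlie
i=4: L=alpha R=alpha -> agree -> alpha
i=5: L=bravo=BASE, R=foxtrot -> take RIGHT -> foxtrot
i=6: L=delta R=delta -> agree -> delta
i=7: BASE=bravo L=foxtrot R=echo all differ -> CONFLICT
Index 3 -> charlie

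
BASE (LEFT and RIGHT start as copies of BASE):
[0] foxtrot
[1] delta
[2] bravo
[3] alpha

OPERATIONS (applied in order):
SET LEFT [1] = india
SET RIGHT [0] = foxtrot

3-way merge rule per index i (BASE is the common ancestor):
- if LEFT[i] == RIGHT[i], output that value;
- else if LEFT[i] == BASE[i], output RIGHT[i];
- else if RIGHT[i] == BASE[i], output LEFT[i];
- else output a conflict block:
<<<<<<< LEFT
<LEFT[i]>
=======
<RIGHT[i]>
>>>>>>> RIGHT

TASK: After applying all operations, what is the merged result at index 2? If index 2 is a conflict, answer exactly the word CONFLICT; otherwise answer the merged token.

Answer: bravo

Derivation:
Final LEFT:  [foxtrot, india, bravo, alpha]
Final RIGHT: [foxtrot, delta, bravo, alpha]
i=0: L=foxtrot R=foxtrot -> agree -> foxtrot
i=1: L=india, R=delta=BASE -> take LEFT -> india
i=2: L=bravo R=bravo -> agree -> bravo
i=3: L=alpha R=alpha -> agree -> alpha
Index 2 -> bravo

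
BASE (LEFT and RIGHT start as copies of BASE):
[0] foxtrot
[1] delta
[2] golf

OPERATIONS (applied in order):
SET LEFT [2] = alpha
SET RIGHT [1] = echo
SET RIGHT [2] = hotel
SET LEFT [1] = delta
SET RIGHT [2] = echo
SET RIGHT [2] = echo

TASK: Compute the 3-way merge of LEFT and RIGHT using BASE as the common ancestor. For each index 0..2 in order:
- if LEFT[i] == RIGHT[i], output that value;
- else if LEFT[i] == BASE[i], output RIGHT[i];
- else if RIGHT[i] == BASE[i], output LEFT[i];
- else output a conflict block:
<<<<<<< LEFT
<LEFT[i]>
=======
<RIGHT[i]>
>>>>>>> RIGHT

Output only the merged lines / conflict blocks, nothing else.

Answer: foxtrot
echo
<<<<<<< LEFT
alpha
=======
echo
>>>>>>> RIGHT

Derivation:
Final LEFT:  [foxtrot, delta, alpha]
Final RIGHT: [foxtrot, echo, echo]
i=0: L=foxtrot R=foxtrot -> agree -> foxtrot
i=1: L=delta=BASE, R=echo -> take RIGHT -> echo
i=2: BASE=golf L=alpha R=echo all differ -> CONFLICT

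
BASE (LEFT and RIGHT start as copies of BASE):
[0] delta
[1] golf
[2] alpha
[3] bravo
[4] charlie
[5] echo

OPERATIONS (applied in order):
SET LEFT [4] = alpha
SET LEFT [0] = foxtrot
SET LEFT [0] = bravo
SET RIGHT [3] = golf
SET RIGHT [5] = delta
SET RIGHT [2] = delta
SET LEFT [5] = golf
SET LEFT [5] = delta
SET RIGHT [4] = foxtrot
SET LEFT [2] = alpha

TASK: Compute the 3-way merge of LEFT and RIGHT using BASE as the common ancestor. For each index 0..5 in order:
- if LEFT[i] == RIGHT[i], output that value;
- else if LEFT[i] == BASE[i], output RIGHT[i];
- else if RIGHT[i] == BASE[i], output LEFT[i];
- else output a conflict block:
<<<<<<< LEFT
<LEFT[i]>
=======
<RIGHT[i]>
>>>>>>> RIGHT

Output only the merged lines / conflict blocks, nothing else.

Answer: bravo
golf
delta
golf
<<<<<<< LEFT
alpha
=======
foxtrot
>>>>>>> RIGHT
delta

Derivation:
Final LEFT:  [bravo, golf, alpha, bravo, alpha, delta]
Final RIGHT: [delta, golf, delta, golf, foxtrot, delta]
i=0: L=bravo, R=delta=BASE -> take LEFT -> bravo
i=1: L=golf R=golf -> agree -> golf
i=2: L=alpha=BASE, R=delta -> take RIGHT -> delta
i=3: L=bravo=BASE, R=golf -> take RIGHT -> golf
i=4: BASE=charlie L=alpha R=foxtrot all differ -> CONFLICT
i=5: L=delta R=delta -> agree -> delta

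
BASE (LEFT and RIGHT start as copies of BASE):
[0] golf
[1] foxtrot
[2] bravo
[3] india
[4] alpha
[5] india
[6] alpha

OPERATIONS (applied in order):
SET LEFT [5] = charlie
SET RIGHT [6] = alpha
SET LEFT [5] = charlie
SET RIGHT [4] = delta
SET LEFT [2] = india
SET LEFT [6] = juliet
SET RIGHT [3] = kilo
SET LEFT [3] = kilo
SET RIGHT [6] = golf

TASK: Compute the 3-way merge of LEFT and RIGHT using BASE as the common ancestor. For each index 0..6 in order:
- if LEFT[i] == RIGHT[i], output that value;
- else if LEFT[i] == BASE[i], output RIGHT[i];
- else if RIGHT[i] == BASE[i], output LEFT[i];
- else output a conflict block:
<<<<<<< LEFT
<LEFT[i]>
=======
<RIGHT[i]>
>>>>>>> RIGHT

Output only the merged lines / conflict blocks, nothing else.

Answer: golf
foxtrot
india
kilo
delta
charlie
<<<<<<< LEFT
juliet
=======
golf
>>>>>>> RIGHT

Derivation:
Final LEFT:  [golf, foxtrot, india, kilo, alpha, charlie, juliet]
Final RIGHT: [golf, foxtrot, bravo, kilo, delta, india, golf]
i=0: L=golf R=golf -> agree -> golf
i=1: L=foxtrot R=foxtrot -> agree -> foxtrot
i=2: L=india, R=bravo=BASE -> take LEFT -> india
i=3: L=kilo R=kilo -> agree -> kilo
i=4: L=alpha=BASE, R=delta -> take RIGHT -> delta
i=5: L=charlie, R=india=BASE -> take LEFT -> charlie
i=6: BASE=alpha L=juliet R=golf all differ -> CONFLICT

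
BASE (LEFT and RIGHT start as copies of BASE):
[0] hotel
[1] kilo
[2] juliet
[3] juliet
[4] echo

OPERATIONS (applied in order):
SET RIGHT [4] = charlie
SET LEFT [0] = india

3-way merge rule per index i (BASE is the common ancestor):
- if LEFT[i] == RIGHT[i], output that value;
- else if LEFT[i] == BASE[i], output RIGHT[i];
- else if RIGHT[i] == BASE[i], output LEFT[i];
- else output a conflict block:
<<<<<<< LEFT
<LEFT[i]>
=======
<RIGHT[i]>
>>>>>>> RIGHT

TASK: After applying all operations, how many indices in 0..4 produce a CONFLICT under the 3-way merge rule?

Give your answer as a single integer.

Answer: 0

Derivation:
Final LEFT:  [india, kilo, juliet, juliet, echo]
Final RIGHT: [hotel, kilo, juliet, juliet, charlie]
i=0: L=india, R=hotel=BASE -> take LEFT -> india
i=1: L=kilo R=kilo -> agree -> kilo
i=2: L=juliet R=juliet -> agree -> juliet
i=3: L=juliet R=juliet -> agree -> juliet
i=4: L=echo=BASE, R=charlie -> take RIGHT -> charlie
Conflict count: 0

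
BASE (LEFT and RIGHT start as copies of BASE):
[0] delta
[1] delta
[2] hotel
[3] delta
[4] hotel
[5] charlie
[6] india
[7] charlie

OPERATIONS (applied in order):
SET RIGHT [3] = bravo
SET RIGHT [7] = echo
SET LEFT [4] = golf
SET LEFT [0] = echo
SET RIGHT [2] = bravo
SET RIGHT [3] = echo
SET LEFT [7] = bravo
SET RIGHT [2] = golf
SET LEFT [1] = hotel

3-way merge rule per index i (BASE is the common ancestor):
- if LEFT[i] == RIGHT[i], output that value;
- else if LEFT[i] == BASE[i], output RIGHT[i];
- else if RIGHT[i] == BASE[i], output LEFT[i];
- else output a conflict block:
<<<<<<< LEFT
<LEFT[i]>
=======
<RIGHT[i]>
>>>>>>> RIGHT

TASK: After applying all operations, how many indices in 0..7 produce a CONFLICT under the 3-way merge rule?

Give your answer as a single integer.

Final LEFT:  [echo, hotel, hotel, delta, golf, charlie, india, bravo]
Final RIGHT: [delta, delta, golf, echo, hotel, charlie, india, echo]
i=0: L=echo, R=delta=BASE -> take LEFT -> echo
i=1: L=hotel, R=delta=BASE -> take LEFT -> hotel
i=2: L=hotel=BASE, R=golf -> take RIGHT -> golf
i=3: L=delta=BASE, R=echo -> take RIGHT -> echo
i=4: L=golf, R=hotel=BASE -> take LEFT -> golf
i=5: L=charlie R=charlie -> agree -> charlie
i=6: L=india R=india -> agree -> india
i=7: BASE=charlie L=bravo R=echo all differ -> CONFLICT
Conflict count: 1

Answer: 1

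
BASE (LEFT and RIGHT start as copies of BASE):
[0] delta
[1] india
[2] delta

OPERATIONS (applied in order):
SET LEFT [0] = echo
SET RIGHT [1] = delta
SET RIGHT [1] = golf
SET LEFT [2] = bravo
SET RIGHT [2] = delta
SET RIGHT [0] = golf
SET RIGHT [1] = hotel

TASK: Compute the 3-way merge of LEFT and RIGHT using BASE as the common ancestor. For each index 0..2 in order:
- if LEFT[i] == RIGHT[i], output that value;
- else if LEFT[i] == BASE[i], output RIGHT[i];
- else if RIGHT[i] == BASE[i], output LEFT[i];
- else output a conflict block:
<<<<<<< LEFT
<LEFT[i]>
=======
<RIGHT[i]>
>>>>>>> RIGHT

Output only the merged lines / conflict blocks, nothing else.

Final LEFT:  [echo, india, bravo]
Final RIGHT: [golf, hotel, delta]
i=0: BASE=delta L=echo R=golf all differ -> CONFLICT
i=1: L=india=BASE, R=hotel -> take RIGHT -> hotel
i=2: L=bravo, R=delta=BASE -> take LEFT -> bravo

Answer: <<<<<<< LEFT
echo
=======
golf
>>>>>>> RIGHT
hotel
bravo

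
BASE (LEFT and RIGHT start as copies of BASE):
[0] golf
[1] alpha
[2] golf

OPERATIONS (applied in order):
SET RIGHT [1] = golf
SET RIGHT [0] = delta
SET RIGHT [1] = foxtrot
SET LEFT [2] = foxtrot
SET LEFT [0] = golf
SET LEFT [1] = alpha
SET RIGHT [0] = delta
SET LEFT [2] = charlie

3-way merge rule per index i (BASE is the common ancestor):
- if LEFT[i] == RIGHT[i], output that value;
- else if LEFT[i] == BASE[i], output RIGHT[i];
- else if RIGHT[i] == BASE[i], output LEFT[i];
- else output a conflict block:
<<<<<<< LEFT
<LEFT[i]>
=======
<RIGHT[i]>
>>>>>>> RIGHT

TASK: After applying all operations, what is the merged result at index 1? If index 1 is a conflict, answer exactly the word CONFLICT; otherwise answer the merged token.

Answer: foxtrot

Derivation:
Final LEFT:  [golf, alpha, charlie]
Final RIGHT: [delta, foxtrot, golf]
i=0: L=golf=BASE, R=delta -> take RIGHT -> delta
i=1: L=alpha=BASE, R=foxtrot -> take RIGHT -> foxtrot
i=2: L=charlie, R=golf=BASE -> take LEFT -> charlie
Index 1 -> foxtrot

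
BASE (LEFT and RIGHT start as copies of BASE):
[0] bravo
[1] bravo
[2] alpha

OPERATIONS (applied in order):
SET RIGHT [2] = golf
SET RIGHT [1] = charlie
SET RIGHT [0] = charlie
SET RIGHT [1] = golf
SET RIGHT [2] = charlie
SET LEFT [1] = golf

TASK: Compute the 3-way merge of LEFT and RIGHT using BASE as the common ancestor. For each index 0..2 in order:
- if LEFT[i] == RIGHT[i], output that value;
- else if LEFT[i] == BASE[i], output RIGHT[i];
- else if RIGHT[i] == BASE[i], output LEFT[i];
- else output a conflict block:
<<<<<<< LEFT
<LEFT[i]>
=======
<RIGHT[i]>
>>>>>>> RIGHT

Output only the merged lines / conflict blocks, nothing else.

Final LEFT:  [bravo, golf, alpha]
Final RIGHT: [charlie, golf, charlie]
i=0: L=bravo=BASE, R=charlie -> take RIGHT -> charlie
i=1: L=golf R=golf -> agree -> golf
i=2: L=alpha=BASE, R=charlie -> take RIGHT -> charlie

Answer: charlie
golf
charlie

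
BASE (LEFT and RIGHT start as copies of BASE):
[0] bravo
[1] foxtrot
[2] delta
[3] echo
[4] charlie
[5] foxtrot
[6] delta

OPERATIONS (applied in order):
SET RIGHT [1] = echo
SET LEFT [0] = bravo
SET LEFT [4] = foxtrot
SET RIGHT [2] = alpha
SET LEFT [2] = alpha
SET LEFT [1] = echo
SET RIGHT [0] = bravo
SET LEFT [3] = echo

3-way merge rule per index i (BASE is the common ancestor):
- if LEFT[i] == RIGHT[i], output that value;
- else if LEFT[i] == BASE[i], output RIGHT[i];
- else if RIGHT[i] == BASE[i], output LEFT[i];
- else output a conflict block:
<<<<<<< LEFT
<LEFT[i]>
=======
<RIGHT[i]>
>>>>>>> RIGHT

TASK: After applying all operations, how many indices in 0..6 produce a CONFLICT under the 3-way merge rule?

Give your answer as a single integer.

Answer: 0

Derivation:
Final LEFT:  [bravo, echo, alpha, echo, foxtrot, foxtrot, delta]
Final RIGHT: [bravo, echo, alpha, echo, charlie, foxtrot, delta]
i=0: L=bravo R=bravo -> agree -> bravo
i=1: L=echo R=echo -> agree -> echo
i=2: L=alpha R=alpha -> agree -> alpha
i=3: L=echo R=echo -> agree -> echo
i=4: L=foxtrot, R=charlie=BASE -> take LEFT -> foxtrot
i=5: L=foxtrot R=foxtrot -> agree -> foxtrot
i=6: L=delta R=delta -> agree -> delta
Conflict count: 0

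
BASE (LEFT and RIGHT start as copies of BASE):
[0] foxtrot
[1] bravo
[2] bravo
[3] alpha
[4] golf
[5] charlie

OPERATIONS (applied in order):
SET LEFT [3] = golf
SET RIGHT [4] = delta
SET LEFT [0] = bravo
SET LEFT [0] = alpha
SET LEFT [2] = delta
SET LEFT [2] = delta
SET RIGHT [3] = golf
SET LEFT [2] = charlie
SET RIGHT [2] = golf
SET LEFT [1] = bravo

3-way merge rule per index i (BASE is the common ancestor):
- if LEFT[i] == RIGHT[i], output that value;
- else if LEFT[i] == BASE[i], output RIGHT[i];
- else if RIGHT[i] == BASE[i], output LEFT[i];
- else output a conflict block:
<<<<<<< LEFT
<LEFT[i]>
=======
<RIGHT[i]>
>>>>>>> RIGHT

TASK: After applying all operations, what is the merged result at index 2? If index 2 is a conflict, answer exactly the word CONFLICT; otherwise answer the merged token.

Answer: CONFLICT

Derivation:
Final LEFT:  [alpha, bravo, charlie, golf, golf, charlie]
Final RIGHT: [foxtrot, bravo, golf, golf, delta, charlie]
i=0: L=alpha, R=foxtrot=BASE -> take LEFT -> alpha
i=1: L=bravo R=bravo -> agree -> bravo
i=2: BASE=bravo L=charlie R=golf all differ -> CONFLICT
i=3: L=golf R=golf -> agree -> golf
i=4: L=golf=BASE, R=delta -> take RIGHT -> delta
i=5: L=charlie R=charlie -> agree -> charlie
Index 2 -> CONFLICT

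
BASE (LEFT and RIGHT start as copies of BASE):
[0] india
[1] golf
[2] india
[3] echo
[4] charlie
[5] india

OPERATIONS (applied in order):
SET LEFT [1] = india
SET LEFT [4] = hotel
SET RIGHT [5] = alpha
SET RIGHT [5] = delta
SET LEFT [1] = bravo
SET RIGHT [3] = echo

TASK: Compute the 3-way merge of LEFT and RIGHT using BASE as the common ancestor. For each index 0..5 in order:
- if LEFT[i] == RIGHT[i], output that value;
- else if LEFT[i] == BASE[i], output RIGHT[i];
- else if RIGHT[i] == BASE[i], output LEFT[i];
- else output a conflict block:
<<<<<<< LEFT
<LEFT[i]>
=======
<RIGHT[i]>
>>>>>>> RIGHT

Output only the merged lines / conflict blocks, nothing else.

Answer: india
bravo
india
echo
hotel
delta

Derivation:
Final LEFT:  [india, bravo, india, echo, hotel, india]
Final RIGHT: [india, golf, india, echo, charlie, delta]
i=0: L=india R=india -> agree -> india
i=1: L=bravo, R=golf=BASE -> take LEFT -> bravo
i=2: L=india R=india -> agree -> india
i=3: L=echo R=echo -> agree -> echo
i=4: L=hotel, R=charlie=BASE -> take LEFT -> hotel
i=5: L=india=BASE, R=delta -> take RIGHT -> delta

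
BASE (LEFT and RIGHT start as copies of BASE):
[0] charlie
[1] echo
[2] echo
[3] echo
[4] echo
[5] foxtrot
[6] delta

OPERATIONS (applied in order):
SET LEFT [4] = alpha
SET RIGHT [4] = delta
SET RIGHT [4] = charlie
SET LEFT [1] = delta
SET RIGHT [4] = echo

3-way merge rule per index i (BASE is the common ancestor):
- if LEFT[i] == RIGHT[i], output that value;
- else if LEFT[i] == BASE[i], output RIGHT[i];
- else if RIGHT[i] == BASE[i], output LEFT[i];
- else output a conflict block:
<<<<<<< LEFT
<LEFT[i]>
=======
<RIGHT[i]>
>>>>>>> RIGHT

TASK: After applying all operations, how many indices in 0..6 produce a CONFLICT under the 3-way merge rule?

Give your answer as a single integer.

Answer: 0

Derivation:
Final LEFT:  [charlie, delta, echo, echo, alpha, foxtrot, delta]
Final RIGHT: [charlie, echo, echo, echo, echo, foxtrot, delta]
i=0: L=charlie R=charlie -> agree -> charlie
i=1: L=delta, R=echo=BASE -> take LEFT -> delta
i=2: L=echo R=echo -> agree -> echo
i=3: L=echo R=echo -> agree -> echo
i=4: L=alpha, R=echo=BASE -> take LEFT -> alpha
i=5: L=foxtrot R=foxtrot -> agree -> foxtrot
i=6: L=delta R=delta -> agree -> delta
Conflict count: 0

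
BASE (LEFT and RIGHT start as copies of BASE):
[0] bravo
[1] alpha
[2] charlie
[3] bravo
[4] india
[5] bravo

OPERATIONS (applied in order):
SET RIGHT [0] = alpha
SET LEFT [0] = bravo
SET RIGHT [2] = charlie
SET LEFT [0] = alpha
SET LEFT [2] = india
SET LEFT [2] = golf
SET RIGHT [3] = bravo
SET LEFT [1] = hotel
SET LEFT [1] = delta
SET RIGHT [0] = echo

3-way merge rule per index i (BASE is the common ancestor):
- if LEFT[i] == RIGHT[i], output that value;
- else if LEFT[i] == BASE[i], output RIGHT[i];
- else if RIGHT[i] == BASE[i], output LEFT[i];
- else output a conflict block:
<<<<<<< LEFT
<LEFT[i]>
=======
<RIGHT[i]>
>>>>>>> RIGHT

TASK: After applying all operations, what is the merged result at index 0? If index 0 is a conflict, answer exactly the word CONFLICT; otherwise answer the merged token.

Final LEFT:  [alpha, delta, golf, bravo, india, bravo]
Final RIGHT: [echo, alpha, charlie, bravo, india, bravo]
i=0: BASE=bravo L=alpha R=echo all differ -> CONFLICT
i=1: L=delta, R=alpha=BASE -> take LEFT -> delta
i=2: L=golf, R=charlie=BASE -> take LEFT -> golf
i=3: L=bravo R=bravo -> agree -> bravo
i=4: L=india R=india -> agree -> india
i=5: L=bravo R=bravo -> agree -> bravo
Index 0 -> CONFLICT

Answer: CONFLICT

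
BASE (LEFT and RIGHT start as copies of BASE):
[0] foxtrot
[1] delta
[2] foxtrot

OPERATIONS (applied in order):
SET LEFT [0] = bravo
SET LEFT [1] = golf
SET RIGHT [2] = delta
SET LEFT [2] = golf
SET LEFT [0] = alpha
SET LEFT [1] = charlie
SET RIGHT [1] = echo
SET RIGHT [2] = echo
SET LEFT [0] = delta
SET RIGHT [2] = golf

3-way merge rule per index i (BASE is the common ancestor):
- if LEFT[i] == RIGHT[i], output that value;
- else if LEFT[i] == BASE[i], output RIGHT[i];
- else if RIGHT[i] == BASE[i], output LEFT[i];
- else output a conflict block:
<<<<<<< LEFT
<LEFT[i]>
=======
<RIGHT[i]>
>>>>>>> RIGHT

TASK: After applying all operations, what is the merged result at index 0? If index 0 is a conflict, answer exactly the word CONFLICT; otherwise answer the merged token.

Final LEFT:  [delta, charlie, golf]
Final RIGHT: [foxtrot, echo, golf]
i=0: L=delta, R=foxtrot=BASE -> take LEFT -> delta
i=1: BASE=delta L=charlie R=echo all differ -> CONFLICT
i=2: L=golf R=golf -> agree -> golf
Index 0 -> delta

Answer: delta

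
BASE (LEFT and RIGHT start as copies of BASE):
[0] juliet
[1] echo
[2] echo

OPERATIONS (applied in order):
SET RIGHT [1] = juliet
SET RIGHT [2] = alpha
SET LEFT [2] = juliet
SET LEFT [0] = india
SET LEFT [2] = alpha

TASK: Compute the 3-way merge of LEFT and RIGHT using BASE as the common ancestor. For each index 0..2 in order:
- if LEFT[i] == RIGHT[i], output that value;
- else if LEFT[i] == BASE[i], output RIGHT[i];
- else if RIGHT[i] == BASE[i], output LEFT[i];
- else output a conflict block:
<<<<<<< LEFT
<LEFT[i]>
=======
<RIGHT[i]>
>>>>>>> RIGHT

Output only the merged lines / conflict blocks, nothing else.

Answer: india
juliet
alpha

Derivation:
Final LEFT:  [india, echo, alpha]
Final RIGHT: [juliet, juliet, alpha]
i=0: L=india, R=juliet=BASE -> take LEFT -> india
i=1: L=echo=BASE, R=juliet -> take RIGHT -> juliet
i=2: L=alpha R=alpha -> agree -> alpha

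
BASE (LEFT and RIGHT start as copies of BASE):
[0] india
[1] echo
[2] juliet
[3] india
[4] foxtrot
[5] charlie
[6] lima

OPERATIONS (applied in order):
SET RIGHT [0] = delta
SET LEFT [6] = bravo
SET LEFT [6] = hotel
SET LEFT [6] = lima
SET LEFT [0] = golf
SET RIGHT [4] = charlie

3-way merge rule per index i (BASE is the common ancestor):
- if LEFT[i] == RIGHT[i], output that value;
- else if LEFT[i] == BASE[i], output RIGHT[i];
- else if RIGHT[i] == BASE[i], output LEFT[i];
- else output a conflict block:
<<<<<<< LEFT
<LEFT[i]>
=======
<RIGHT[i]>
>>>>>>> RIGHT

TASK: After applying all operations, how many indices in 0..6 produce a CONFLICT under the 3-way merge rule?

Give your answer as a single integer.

Answer: 1

Derivation:
Final LEFT:  [golf, echo, juliet, india, foxtrot, charlie, lima]
Final RIGHT: [delta, echo, juliet, india, charlie, charlie, lima]
i=0: BASE=india L=golf R=delta all differ -> CONFLICT
i=1: L=echo R=echo -> agree -> echo
i=2: L=juliet R=juliet -> agree -> juliet
i=3: L=india R=india -> agree -> india
i=4: L=foxtrot=BASE, R=charlie -> take RIGHT -> charlie
i=5: L=charlie R=charlie -> agree -> charlie
i=6: L=lima R=lima -> agree -> lima
Conflict count: 1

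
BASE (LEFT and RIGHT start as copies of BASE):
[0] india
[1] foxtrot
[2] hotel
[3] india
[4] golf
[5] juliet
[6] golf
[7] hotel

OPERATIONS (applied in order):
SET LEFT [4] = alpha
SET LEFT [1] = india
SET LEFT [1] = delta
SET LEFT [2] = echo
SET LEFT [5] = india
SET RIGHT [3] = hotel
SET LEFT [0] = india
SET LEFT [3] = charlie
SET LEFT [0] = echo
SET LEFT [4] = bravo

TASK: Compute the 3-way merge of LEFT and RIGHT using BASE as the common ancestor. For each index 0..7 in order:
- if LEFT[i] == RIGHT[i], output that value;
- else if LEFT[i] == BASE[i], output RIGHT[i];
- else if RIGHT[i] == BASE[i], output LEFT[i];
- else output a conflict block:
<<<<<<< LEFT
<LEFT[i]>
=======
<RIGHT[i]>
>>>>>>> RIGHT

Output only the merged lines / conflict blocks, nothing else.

Answer: echo
delta
echo
<<<<<<< LEFT
charlie
=======
hotel
>>>>>>> RIGHT
bravo
india
golf
hotel

Derivation:
Final LEFT:  [echo, delta, echo, charlie, bravo, india, golf, hotel]
Final RIGHT: [india, foxtrot, hotel, hotel, golf, juliet, golf, hotel]
i=0: L=echo, R=india=BASE -> take LEFT -> echo
i=1: L=delta, R=foxtrot=BASE -> take LEFT -> delta
i=2: L=echo, R=hotel=BASE -> take LEFT -> echo
i=3: BASE=india L=charlie R=hotel all differ -> CONFLICT
i=4: L=bravo, R=golf=BASE -> take LEFT -> bravo
i=5: L=india, R=juliet=BASE -> take LEFT -> india
i=6: L=golf R=golf -> agree -> golf
i=7: L=hotel R=hotel -> agree -> hotel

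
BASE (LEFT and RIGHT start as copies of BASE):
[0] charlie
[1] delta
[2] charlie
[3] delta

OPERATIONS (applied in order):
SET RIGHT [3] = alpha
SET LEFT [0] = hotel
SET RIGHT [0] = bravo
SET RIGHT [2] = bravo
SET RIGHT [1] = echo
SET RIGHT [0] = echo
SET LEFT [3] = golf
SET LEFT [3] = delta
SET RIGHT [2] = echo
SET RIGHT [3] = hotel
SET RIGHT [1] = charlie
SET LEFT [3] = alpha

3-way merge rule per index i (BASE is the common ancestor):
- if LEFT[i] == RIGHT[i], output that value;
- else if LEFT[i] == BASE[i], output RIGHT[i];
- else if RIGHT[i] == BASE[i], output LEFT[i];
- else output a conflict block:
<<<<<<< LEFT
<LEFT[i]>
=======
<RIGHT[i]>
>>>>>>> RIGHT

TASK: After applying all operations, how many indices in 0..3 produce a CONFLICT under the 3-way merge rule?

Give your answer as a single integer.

Final LEFT:  [hotel, delta, charlie, alpha]
Final RIGHT: [echo, charlie, echo, hotel]
i=0: BASE=charlie L=hotel R=echo all differ -> CONFLICT
i=1: L=delta=BASE, R=charlie -> take RIGHT -> charlie
i=2: L=charlie=BASE, R=echo -> take RIGHT -> echo
i=3: BASE=delta L=alpha R=hotel all differ -> CONFLICT
Conflict count: 2

Answer: 2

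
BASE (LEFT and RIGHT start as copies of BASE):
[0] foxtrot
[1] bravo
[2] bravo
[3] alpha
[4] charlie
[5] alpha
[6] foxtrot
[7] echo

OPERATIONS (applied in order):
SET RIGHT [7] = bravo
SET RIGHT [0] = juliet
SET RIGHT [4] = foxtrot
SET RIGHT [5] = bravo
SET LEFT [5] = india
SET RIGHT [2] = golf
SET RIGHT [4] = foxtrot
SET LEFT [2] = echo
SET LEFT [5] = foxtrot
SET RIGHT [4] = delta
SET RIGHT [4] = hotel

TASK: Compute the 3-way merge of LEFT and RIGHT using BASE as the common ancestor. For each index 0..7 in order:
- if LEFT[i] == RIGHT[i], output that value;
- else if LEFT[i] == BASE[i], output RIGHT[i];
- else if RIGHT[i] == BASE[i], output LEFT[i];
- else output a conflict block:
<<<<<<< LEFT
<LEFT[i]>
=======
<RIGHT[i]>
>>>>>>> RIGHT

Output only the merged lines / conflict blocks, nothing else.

Final LEFT:  [foxtrot, bravo, echo, alpha, charlie, foxtrot, foxtrot, echo]
Final RIGHT: [juliet, bravo, golf, alpha, hotel, bravo, foxtrot, bravo]
i=0: L=foxtrot=BASE, R=juliet -> take RIGHT -> juliet
i=1: L=bravo R=bravo -> agree -> bravo
i=2: BASE=bravo L=echo R=golf all differ -> CONFLICT
i=3: L=alpha R=alpha -> agree -> alpha
i=4: L=charlie=BASE, R=hotel -> take RIGHT -> hotel
i=5: BASE=alpha L=foxtrot R=bravo all differ -> CONFLICT
i=6: L=foxtrot R=foxtrot -> agree -> foxtrot
i=7: L=echo=BASE, R=bravo -> take RIGHT -> bravo

Answer: juliet
bravo
<<<<<<< LEFT
echo
=======
golf
>>>>>>> RIGHT
alpha
hotel
<<<<<<< LEFT
foxtrot
=======
bravo
>>>>>>> RIGHT
foxtrot
bravo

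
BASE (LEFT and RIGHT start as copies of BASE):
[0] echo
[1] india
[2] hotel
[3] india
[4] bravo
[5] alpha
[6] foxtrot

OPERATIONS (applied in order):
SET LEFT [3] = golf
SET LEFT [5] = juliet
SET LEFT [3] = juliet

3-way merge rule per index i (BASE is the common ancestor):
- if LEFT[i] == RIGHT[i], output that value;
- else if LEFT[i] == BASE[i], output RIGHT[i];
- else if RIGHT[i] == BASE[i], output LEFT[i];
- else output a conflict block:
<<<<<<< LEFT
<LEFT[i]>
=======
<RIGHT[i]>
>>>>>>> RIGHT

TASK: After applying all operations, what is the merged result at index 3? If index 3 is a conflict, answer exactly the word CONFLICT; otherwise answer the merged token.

Answer: juliet

Derivation:
Final LEFT:  [echo, india, hotel, juliet, bravo, juliet, foxtrot]
Final RIGHT: [echo, india, hotel, india, bravo, alpha, foxtrot]
i=0: L=echo R=echo -> agree -> echo
i=1: L=india R=india -> agree -> india
i=2: L=hotel R=hotel -> agree -> hotel
i=3: L=juliet, R=india=BASE -> take LEFT -> juliet
i=4: L=bravo R=bravo -> agree -> bravo
i=5: L=juliet, R=alpha=BASE -> take LEFT -> juliet
i=6: L=foxtrot R=foxtrot -> agree -> foxtrot
Index 3 -> juliet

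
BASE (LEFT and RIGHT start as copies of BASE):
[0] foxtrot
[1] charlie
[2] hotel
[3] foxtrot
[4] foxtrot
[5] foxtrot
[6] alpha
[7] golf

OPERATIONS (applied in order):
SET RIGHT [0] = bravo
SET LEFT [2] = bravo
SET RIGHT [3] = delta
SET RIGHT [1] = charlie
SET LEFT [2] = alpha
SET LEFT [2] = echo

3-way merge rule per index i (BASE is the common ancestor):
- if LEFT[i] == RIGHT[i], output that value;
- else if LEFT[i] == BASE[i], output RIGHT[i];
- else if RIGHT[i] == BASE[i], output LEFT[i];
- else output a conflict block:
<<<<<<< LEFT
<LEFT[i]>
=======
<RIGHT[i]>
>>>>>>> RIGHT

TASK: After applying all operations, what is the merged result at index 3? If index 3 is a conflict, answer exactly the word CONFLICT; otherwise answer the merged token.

Final LEFT:  [foxtrot, charlie, echo, foxtrot, foxtrot, foxtrot, alpha, golf]
Final RIGHT: [bravo, charlie, hotel, delta, foxtrot, foxtrot, alpha, golf]
i=0: L=foxtrot=BASE, R=bravo -> take RIGHT -> bravo
i=1: L=charlie R=charlie -> agree -> charlie
i=2: L=echo, R=hotel=BASE -> take LEFT -> echo
i=3: L=foxtrot=BASE, R=delta -> take RIGHT -> delta
i=4: L=foxtrot R=foxtrot -> agree -> foxtrot
i=5: L=foxtrot R=foxtrot -> agree -> foxtrot
i=6: L=alpha R=alpha -> agree -> alpha
i=7: L=golf R=golf -> agree -> golf
Index 3 -> delta

Answer: delta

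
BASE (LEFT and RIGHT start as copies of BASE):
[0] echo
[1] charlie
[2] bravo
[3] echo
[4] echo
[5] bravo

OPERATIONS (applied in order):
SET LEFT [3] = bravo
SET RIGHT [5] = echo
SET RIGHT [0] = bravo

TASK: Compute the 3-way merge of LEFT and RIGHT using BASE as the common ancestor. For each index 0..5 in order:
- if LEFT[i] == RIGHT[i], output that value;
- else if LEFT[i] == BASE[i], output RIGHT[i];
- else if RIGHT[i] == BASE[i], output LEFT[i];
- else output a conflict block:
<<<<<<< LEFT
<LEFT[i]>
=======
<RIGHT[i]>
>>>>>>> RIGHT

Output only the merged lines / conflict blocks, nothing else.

Final LEFT:  [echo, charlie, bravo, bravo, echo, bravo]
Final RIGHT: [bravo, charlie, bravo, echo, echo, echo]
i=0: L=echo=BASE, R=bravo -> take RIGHT -> bravo
i=1: L=charlie R=charlie -> agree -> charlie
i=2: L=bravo R=bravo -> agree -> bravo
i=3: L=bravo, R=echo=BASE -> take LEFT -> bravo
i=4: L=echo R=echo -> agree -> echo
i=5: L=bravo=BASE, R=echo -> take RIGHT -> echo

Answer: bravo
charlie
bravo
bravo
echo
echo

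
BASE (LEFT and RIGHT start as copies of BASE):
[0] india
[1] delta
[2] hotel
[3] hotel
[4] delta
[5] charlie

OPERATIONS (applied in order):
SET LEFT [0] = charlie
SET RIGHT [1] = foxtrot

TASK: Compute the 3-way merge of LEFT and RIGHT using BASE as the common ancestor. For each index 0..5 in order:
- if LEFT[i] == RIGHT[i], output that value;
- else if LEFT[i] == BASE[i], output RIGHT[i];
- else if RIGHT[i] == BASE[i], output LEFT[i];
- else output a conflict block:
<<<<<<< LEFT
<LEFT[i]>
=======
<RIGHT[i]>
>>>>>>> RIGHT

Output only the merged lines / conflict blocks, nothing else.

Final LEFT:  [charlie, delta, hotel, hotel, delta, charlie]
Final RIGHT: [india, foxtrot, hotel, hotel, delta, charlie]
i=0: L=charlie, R=india=BASE -> take LEFT -> charlie
i=1: L=delta=BASE, R=foxtrot -> take RIGHT -> foxtrot
i=2: L=hotel R=hotel -> agree -> hotel
i=3: L=hotel R=hotel -> agree -> hotel
i=4: L=delta R=delta -> agree -> delta
i=5: L=charlie R=charlie -> agree -> charlie

Answer: charlie
foxtrot
hotel
hotel
delta
charlie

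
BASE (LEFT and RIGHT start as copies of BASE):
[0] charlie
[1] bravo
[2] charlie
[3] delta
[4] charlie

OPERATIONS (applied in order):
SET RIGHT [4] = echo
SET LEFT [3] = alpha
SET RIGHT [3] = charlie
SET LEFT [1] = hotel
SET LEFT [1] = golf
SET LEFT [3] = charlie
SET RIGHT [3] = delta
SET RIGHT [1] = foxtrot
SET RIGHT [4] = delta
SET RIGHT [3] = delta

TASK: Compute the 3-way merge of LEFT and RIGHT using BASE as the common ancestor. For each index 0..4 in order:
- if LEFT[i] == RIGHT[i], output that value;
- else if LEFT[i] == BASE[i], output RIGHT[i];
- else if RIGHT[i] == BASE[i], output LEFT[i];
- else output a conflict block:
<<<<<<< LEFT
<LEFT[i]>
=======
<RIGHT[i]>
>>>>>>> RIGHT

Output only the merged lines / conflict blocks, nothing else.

Answer: charlie
<<<<<<< LEFT
golf
=======
foxtrot
>>>>>>> RIGHT
charlie
charlie
delta

Derivation:
Final LEFT:  [charlie, golf, charlie, charlie, charlie]
Final RIGHT: [charlie, foxtrot, charlie, delta, delta]
i=0: L=charlie R=charlie -> agree -> charlie
i=1: BASE=bravo L=golf R=foxtrot all differ -> CONFLICT
i=2: L=charlie R=charlie -> agree -> charlie
i=3: L=charlie, R=delta=BASE -> take LEFT -> charlie
i=4: L=charlie=BASE, R=delta -> take RIGHT -> delta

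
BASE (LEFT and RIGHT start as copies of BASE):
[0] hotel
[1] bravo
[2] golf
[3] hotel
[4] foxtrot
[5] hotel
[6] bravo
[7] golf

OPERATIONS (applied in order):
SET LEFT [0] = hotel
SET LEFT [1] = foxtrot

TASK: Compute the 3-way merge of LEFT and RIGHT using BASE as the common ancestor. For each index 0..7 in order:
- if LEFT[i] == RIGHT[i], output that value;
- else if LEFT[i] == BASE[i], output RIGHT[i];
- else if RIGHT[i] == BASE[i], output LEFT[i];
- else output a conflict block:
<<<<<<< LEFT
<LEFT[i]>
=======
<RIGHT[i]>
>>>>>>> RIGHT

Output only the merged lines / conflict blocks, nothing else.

Answer: hotel
foxtrot
golf
hotel
foxtrot
hotel
bravo
golf

Derivation:
Final LEFT:  [hotel, foxtrot, golf, hotel, foxtrot, hotel, bravo, golf]
Final RIGHT: [hotel, bravo, golf, hotel, foxtrot, hotel, bravo, golf]
i=0: L=hotel R=hotel -> agree -> hotel
i=1: L=foxtrot, R=bravo=BASE -> take LEFT -> foxtrot
i=2: L=golf R=golf -> agree -> golf
i=3: L=hotel R=hotel -> agree -> hotel
i=4: L=foxtrot R=foxtrot -> agree -> foxtrot
i=5: L=hotel R=hotel -> agree -> hotel
i=6: L=bravo R=bravo -> agree -> bravo
i=7: L=golf R=golf -> agree -> golf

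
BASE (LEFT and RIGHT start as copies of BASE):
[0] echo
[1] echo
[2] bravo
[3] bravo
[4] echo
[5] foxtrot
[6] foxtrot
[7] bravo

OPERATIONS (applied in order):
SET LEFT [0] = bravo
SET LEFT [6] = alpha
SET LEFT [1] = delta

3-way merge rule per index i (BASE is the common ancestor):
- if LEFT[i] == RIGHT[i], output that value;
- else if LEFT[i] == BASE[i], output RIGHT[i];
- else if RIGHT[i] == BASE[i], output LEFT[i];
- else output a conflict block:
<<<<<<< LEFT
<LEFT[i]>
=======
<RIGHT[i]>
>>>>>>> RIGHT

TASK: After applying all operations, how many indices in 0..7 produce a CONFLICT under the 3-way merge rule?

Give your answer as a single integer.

Final LEFT:  [bravo, delta, bravo, bravo, echo, foxtrot, alpha, bravo]
Final RIGHT: [echo, echo, bravo, bravo, echo, foxtrot, foxtrot, bravo]
i=0: L=bravo, R=echo=BASE -> take LEFT -> bravo
i=1: L=delta, R=echo=BASE -> take LEFT -> delta
i=2: L=bravo R=bravo -> agree -> bravo
i=3: L=bravo R=bravo -> agree -> bravo
i=4: L=echo R=echo -> agree -> echo
i=5: L=foxtrot R=foxtrot -> agree -> foxtrot
i=6: L=alpha, R=foxtrot=BASE -> take LEFT -> alpha
i=7: L=bravo R=bravo -> agree -> bravo
Conflict count: 0

Answer: 0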